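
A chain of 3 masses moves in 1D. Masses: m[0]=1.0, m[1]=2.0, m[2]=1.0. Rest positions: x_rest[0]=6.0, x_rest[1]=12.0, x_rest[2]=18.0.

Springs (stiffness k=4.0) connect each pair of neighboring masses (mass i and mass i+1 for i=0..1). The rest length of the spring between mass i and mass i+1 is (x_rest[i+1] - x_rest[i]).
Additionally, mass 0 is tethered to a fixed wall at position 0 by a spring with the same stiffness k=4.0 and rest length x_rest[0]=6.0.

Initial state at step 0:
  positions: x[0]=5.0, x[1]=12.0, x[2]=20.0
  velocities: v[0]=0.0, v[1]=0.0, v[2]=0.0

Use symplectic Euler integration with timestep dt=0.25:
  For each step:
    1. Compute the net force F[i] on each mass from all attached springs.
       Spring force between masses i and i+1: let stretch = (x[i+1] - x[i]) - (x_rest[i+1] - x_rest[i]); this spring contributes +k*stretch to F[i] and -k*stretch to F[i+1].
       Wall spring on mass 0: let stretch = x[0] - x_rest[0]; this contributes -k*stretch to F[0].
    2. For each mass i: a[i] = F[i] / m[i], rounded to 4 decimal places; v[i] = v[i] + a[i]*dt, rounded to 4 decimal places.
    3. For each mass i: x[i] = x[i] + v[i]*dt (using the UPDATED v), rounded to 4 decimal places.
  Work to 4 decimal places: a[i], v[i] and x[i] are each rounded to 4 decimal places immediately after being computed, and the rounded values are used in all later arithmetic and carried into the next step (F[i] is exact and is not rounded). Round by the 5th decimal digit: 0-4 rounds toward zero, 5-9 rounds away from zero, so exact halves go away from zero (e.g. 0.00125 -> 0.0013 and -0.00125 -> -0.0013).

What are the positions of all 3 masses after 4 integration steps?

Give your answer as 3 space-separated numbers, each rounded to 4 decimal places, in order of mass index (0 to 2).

Answer: 7.3790 12.7882 17.0274

Derivation:
Step 0: x=[5.0000 12.0000 20.0000] v=[0.0000 0.0000 0.0000]
Step 1: x=[5.5000 12.1250 19.5000] v=[2.0000 0.5000 -2.0000]
Step 2: x=[6.2813 12.3438 18.6563] v=[3.1250 0.8750 -3.3750]
Step 3: x=[7.0079 12.5938 17.7344] v=[2.9062 1.0000 -3.6875]
Step 4: x=[7.3790 12.7882 17.0274] v=[1.4842 0.7774 -2.8281]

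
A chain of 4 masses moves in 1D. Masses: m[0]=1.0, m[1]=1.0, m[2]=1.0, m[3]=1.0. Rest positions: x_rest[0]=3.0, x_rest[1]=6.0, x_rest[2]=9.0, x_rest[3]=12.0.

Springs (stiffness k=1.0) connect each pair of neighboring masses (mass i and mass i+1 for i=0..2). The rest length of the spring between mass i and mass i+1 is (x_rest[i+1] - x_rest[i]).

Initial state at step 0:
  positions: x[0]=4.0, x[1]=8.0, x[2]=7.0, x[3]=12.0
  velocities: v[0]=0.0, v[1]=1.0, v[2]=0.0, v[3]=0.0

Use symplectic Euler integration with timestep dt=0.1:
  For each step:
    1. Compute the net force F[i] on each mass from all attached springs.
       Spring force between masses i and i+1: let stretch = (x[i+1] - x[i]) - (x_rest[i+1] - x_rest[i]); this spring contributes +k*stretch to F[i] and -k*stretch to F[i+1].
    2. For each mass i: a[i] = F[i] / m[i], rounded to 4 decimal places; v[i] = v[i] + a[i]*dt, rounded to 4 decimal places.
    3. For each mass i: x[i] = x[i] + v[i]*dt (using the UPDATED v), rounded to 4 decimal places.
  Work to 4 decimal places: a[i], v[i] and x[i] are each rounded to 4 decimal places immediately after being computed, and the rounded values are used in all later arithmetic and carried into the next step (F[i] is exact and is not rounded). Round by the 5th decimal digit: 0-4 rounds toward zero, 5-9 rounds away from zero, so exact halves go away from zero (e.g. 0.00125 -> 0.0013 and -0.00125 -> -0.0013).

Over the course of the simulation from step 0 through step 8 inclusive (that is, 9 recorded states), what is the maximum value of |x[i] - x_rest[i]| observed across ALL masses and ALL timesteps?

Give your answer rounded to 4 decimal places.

Answer: 2.0500

Derivation:
Step 0: x=[4.0000 8.0000 7.0000 12.0000] v=[0.0000 1.0000 0.0000 0.0000]
Step 1: x=[4.0100 8.0500 7.0600 11.9800] v=[0.1000 0.5000 0.6000 -0.2000]
Step 2: x=[4.0304 8.0497 7.1791 11.9408] v=[0.2040 -0.0030 1.1910 -0.3920]
Step 3: x=[4.0610 8.0005 7.3545 11.8840] v=[0.3059 -0.4920 1.7542 -0.5682]
Step 4: x=[4.1010 7.9054 7.5817 11.8119] v=[0.3999 -0.9506 2.2718 -0.7212]
Step 5: x=[4.1490 7.7691 7.8544 11.7275] v=[0.4803 -1.3634 2.7272 -0.8442]
Step 6: x=[4.2032 7.5974 8.1650 11.6344] v=[0.5423 -1.7169 3.1060 -0.9315]
Step 7: x=[4.2614 7.3974 8.5046 11.5366] v=[0.5817 -1.9996 3.3962 -0.9784]
Step 8: x=[4.3209 7.1772 8.8635 11.4384] v=[0.5953 -2.2025 3.5887 -0.9816]
Max displacement = 2.0500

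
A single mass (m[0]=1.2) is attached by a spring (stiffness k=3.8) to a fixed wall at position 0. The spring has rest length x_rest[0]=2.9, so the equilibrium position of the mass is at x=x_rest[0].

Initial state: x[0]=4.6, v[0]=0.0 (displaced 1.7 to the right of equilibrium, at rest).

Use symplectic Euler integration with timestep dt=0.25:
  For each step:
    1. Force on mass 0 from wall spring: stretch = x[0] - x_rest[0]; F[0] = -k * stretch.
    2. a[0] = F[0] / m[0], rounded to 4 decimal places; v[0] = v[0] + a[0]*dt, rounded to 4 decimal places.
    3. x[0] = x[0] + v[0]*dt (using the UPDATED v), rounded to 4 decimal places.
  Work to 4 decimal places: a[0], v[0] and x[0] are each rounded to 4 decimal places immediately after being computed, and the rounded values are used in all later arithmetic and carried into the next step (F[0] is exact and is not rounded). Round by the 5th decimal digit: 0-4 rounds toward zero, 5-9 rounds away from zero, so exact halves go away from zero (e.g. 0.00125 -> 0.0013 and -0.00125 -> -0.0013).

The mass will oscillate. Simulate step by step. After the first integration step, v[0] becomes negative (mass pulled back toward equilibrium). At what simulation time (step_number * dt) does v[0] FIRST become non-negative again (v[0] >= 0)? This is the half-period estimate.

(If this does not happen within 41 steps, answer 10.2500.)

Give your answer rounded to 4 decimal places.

Answer: 2.0000

Derivation:
Step 0: x=[4.6000] v=[0.0000]
Step 1: x=[4.2636] v=[-1.3458]
Step 2: x=[3.6573] v=[-2.4253]
Step 3: x=[2.9011] v=[-3.0248]
Step 4: x=[2.1447] v=[-3.0257]
Step 5: x=[1.5378] v=[-2.4278]
Step 6: x=[1.2005] v=[-1.3494]
Step 7: x=[1.1995] v=[-0.0040]
Step 8: x=[1.5351] v=[1.3422]
First v>=0 after going negative at step 8, time=2.0000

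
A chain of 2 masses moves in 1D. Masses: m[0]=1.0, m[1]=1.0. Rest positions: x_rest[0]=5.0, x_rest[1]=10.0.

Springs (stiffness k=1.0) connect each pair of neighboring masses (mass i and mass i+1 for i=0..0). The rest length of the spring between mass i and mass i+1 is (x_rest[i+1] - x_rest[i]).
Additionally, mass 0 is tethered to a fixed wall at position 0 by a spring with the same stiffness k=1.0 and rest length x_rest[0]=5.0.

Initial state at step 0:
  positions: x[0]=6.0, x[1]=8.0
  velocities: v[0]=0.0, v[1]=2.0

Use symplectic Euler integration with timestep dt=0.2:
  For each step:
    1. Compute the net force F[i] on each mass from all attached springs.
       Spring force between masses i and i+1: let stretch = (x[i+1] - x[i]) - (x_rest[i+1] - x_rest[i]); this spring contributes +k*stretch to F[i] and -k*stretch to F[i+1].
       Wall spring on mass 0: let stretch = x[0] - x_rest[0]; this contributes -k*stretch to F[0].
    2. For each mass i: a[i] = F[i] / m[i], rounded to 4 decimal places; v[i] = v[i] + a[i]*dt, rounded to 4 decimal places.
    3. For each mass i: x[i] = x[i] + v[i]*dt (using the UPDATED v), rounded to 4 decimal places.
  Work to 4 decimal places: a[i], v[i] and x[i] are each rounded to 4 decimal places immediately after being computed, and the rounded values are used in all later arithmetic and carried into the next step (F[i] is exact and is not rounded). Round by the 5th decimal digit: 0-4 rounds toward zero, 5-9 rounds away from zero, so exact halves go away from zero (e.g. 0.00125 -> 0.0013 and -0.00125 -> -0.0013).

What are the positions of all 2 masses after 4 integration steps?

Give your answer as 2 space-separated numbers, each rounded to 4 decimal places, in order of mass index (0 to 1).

Step 0: x=[6.0000 8.0000] v=[0.0000 2.0000]
Step 1: x=[5.8400 8.5200] v=[-0.8000 2.6000]
Step 2: x=[5.5536 9.1328] v=[-1.4320 3.0640]
Step 3: x=[5.1882 9.8024] v=[-1.8269 3.3482]
Step 4: x=[4.7999 10.4875] v=[-1.9417 3.4254]

Answer: 4.7999 10.4875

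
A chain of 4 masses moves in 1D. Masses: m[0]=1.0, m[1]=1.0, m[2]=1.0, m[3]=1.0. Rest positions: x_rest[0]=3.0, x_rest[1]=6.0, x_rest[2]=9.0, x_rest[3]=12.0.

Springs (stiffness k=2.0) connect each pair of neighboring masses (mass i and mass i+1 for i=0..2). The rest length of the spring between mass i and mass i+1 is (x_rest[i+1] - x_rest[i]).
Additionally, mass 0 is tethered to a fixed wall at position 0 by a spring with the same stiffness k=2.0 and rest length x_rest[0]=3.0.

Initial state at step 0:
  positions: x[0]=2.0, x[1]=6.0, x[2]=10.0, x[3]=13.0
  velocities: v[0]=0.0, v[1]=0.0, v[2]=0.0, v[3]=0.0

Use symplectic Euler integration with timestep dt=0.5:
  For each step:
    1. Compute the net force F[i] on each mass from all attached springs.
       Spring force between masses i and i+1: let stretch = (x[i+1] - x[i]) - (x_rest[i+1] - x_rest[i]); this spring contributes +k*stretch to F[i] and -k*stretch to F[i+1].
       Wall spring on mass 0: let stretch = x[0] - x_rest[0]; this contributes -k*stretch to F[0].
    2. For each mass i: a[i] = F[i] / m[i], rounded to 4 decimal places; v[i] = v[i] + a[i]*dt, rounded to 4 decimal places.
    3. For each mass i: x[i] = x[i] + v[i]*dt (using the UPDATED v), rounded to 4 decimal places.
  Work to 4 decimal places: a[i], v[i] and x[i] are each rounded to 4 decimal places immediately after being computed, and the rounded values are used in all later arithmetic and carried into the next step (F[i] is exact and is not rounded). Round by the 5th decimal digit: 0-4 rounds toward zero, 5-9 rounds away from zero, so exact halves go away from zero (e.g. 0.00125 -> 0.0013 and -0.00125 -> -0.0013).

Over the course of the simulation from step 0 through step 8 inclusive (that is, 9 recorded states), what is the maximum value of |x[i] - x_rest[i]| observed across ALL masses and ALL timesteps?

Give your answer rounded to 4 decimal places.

Step 0: x=[2.0000 6.0000 10.0000 13.0000] v=[0.0000 0.0000 0.0000 0.0000]
Step 1: x=[3.0000 6.0000 9.5000 13.0000] v=[2.0000 0.0000 -1.0000 0.0000]
Step 2: x=[4.0000 6.2500 9.0000 12.7500] v=[2.0000 0.5000 -1.0000 -0.5000]
Step 3: x=[4.1250 6.7500 9.0000 12.1250] v=[0.2500 1.0000 0.0000 -1.2500]
Step 4: x=[3.5000 7.0625 9.4375 11.4375] v=[-1.2500 0.6250 0.8750 -1.3750]
Step 5: x=[2.9063 6.7813 9.6875 11.2500] v=[-1.1875 -0.5625 0.5000 -0.3750]
Step 6: x=[2.7969 6.0157 9.2657 11.7813] v=[-0.2188 -1.5313 -0.8437 1.0625]
Step 7: x=[2.8985 5.2657 8.4767 12.5548] v=[0.2031 -1.5001 -1.5781 1.5469]
Step 8: x=[2.7344 4.9376 8.1212 12.7892] v=[-0.3282 -0.6563 -0.7110 0.4688]
Max displacement = 1.1250

Answer: 1.1250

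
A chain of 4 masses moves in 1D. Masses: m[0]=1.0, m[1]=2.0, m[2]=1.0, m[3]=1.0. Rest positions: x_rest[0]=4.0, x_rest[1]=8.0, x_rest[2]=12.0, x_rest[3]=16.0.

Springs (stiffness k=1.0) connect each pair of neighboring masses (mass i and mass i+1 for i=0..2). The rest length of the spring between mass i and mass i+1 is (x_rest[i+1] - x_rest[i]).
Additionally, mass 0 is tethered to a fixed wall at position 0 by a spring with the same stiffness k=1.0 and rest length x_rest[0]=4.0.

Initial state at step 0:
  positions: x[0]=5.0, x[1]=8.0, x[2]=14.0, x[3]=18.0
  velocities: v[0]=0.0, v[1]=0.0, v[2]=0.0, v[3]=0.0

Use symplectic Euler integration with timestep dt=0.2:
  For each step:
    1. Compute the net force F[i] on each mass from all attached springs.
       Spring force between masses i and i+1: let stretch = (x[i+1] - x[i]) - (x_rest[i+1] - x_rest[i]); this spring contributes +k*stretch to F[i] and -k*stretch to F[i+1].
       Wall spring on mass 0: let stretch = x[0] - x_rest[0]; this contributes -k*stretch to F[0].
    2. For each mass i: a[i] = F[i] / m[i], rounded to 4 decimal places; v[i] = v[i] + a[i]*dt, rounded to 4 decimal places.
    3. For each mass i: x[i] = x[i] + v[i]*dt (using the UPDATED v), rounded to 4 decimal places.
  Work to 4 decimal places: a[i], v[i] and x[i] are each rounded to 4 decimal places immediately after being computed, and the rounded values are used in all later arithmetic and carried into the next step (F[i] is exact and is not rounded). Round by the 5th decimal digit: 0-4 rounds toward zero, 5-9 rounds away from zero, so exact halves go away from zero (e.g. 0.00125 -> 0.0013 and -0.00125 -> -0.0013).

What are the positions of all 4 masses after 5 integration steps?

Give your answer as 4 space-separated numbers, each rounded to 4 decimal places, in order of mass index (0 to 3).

Step 0: x=[5.0000 8.0000 14.0000 18.0000] v=[0.0000 0.0000 0.0000 0.0000]
Step 1: x=[4.9200 8.0600 13.9200 18.0000] v=[-0.4000 0.3000 -0.4000 0.0000]
Step 2: x=[4.7688 8.1744 13.7688 17.9968] v=[-0.7560 0.5720 -0.7560 -0.0160]
Step 3: x=[4.5631 8.3326 13.5629 17.9845] v=[-1.0286 0.7909 -1.0293 -0.0616]
Step 4: x=[4.3256 8.5200 13.3247 17.9553] v=[-1.1873 0.9370 -1.1910 -0.1459]
Step 5: x=[4.0829 8.7196 13.0795 17.9009] v=[-1.2135 0.9980 -1.2258 -0.2720]

Answer: 4.0829 8.7196 13.0795 17.9009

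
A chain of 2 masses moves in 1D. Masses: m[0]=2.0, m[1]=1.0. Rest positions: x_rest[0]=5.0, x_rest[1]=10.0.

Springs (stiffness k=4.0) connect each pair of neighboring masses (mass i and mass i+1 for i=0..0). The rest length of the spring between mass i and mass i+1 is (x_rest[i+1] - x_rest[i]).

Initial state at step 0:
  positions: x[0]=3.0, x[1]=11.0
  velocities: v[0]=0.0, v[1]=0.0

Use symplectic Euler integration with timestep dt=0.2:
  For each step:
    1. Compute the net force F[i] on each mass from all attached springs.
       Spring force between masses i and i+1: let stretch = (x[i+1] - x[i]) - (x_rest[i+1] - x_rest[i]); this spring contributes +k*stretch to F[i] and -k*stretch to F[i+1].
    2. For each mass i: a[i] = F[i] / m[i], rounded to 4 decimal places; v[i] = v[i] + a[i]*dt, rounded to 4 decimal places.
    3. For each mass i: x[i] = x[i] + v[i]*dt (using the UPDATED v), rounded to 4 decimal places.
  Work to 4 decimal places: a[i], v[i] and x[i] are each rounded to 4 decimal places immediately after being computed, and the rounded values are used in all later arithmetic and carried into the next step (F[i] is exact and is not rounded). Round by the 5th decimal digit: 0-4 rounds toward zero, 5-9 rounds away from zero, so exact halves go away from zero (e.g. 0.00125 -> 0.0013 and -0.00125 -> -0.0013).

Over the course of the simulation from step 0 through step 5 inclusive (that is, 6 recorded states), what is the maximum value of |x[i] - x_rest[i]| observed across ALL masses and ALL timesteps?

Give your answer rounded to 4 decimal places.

Step 0: x=[3.0000 11.0000] v=[0.0000 0.0000]
Step 1: x=[3.2400 10.5200] v=[1.2000 -2.4000]
Step 2: x=[3.6624 9.6752] v=[2.1120 -4.2240]
Step 3: x=[4.1658 8.6684] v=[2.5171 -5.0342]
Step 4: x=[4.6294 7.7411] v=[2.3181 -4.6363]
Step 5: x=[4.9420 7.1160] v=[1.5628 -3.1257]
Max displacement = 2.8840

Answer: 2.8840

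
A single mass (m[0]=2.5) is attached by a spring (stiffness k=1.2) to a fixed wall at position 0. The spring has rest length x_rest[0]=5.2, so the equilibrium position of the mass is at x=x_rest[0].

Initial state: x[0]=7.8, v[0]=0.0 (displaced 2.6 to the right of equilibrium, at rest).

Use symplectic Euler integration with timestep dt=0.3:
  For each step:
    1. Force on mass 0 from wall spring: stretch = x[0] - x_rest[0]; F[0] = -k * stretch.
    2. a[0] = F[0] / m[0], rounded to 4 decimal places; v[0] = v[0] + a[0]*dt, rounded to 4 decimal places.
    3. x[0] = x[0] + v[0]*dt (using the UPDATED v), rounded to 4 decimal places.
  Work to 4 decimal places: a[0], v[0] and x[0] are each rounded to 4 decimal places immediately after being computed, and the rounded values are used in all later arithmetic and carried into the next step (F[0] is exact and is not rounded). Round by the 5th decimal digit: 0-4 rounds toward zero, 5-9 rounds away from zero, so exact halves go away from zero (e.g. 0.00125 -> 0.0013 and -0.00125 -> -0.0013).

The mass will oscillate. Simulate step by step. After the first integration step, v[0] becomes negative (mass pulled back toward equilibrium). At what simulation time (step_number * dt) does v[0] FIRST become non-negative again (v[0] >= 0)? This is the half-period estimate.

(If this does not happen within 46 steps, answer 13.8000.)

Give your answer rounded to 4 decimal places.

Step 0: x=[7.8000] v=[0.0000]
Step 1: x=[7.6877] v=[-0.3744]
Step 2: x=[7.4679] v=[-0.7326]
Step 3: x=[7.1501] v=[-1.0592]
Step 4: x=[6.7481] v=[-1.3400]
Step 5: x=[6.2792] v=[-1.5629]
Step 6: x=[5.7637] v=[-1.7183]
Step 7: x=[5.2239] v=[-1.7995]
Step 8: x=[4.6830] v=[-1.8030]
Step 9: x=[4.1645] v=[-1.7285]
Step 10: x=[3.6907] v=[-1.5794]
Step 11: x=[3.2821] v=[-1.3621]
Step 12: x=[2.9563] v=[-1.0859]
Step 13: x=[2.7275] v=[-0.7628]
Step 14: x=[2.6055] v=[-0.4068]
Step 15: x=[2.5955] v=[-0.0332]
Step 16: x=[2.6981] v=[0.3419]
First v>=0 after going negative at step 16, time=4.8000

Answer: 4.8000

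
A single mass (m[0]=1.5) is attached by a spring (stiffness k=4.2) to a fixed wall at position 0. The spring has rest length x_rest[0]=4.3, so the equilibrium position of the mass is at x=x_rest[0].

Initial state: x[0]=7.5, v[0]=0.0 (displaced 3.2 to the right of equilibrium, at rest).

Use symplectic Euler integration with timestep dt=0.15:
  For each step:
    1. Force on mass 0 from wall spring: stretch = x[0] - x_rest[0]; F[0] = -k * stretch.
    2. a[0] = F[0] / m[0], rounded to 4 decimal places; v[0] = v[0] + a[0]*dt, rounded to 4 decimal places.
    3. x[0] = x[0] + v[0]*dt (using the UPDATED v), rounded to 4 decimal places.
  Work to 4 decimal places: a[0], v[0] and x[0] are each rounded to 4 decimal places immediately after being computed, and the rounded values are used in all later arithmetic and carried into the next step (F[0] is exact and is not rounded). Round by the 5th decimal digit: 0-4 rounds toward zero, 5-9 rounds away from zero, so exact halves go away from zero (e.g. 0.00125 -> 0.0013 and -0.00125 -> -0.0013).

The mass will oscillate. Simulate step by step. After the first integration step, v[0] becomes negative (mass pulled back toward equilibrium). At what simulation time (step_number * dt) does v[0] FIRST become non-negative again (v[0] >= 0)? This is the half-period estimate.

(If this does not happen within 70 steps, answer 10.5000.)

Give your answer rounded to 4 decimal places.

Answer: 1.9500

Derivation:
Step 0: x=[7.5000] v=[0.0000]
Step 1: x=[7.2984] v=[-1.3440]
Step 2: x=[6.9079] v=[-2.6033]
Step 3: x=[6.3531] v=[-3.6986]
Step 4: x=[5.6690] v=[-4.5609]
Step 5: x=[4.8986] v=[-5.1359]
Step 6: x=[4.0905] v=[-5.3873]
Step 7: x=[3.2956] v=[-5.2993]
Step 8: x=[2.5640] v=[-4.8775]
Step 9: x=[1.9417] v=[-4.1484]
Step 10: x=[1.4680] v=[-3.1579]
Step 11: x=[1.1727] v=[-1.9685]
Step 12: x=[1.0745] v=[-0.6550]
Step 13: x=[1.1795] v=[0.6997]
First v>=0 after going negative at step 13, time=1.9500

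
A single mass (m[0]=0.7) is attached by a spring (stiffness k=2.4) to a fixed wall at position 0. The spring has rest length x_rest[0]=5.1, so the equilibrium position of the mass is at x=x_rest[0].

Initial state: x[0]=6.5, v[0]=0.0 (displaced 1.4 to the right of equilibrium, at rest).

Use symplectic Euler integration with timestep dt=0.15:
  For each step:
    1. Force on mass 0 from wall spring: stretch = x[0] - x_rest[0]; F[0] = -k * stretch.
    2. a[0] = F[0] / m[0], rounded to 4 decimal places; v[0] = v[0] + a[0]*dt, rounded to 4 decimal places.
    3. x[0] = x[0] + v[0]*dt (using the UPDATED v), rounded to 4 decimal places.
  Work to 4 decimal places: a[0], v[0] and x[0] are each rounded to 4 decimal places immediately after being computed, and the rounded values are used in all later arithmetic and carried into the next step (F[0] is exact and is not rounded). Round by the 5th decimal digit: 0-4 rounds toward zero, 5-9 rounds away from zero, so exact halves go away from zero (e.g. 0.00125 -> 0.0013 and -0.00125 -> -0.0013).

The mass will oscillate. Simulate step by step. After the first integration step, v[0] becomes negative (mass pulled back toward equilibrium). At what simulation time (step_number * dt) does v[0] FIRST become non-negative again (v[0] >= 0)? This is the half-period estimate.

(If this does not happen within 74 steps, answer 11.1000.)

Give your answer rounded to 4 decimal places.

Answer: 1.8000

Derivation:
Step 0: x=[6.5000] v=[0.0000]
Step 1: x=[6.3920] v=[-0.7200]
Step 2: x=[6.1843] v=[-1.3845]
Step 3: x=[5.8930] v=[-1.9421]
Step 4: x=[5.5405] v=[-2.3499]
Step 5: x=[5.1540] v=[-2.5764]
Step 6: x=[4.7634] v=[-2.6042]
Step 7: x=[4.3987] v=[-2.4311]
Step 8: x=[4.0881] v=[-2.0704]
Step 9: x=[3.8556] v=[-1.5500]
Step 10: x=[3.7191] v=[-0.9100]
Step 11: x=[3.6891] v=[-0.1998]
Step 12: x=[3.7680] v=[0.5258]
First v>=0 after going negative at step 12, time=1.8000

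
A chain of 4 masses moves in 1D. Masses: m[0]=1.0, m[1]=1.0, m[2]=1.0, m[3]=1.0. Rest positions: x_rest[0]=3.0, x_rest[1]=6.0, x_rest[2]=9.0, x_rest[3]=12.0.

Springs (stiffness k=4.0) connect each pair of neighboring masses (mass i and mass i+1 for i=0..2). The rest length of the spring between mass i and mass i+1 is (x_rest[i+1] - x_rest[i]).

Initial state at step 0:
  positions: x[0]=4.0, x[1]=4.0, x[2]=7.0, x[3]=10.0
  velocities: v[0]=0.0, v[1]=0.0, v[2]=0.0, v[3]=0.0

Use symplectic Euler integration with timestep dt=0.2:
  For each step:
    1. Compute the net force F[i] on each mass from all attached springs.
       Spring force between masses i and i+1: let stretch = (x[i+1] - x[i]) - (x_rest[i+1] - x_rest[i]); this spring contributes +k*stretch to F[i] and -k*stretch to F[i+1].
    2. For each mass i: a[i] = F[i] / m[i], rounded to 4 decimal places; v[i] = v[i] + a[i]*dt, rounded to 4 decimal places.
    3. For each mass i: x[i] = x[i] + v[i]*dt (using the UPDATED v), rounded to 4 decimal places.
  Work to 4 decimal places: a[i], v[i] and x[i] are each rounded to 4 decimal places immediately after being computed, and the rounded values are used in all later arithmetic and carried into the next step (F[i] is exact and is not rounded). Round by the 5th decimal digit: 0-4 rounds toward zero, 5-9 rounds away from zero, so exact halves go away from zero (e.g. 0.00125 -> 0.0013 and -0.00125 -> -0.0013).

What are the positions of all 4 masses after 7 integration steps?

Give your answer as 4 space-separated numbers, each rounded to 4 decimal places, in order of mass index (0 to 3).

Step 0: x=[4.0000 4.0000 7.0000 10.0000] v=[0.0000 0.0000 0.0000 0.0000]
Step 1: x=[3.5200 4.4800 7.0000 10.0000] v=[-2.4000 2.4000 0.0000 0.0000]
Step 2: x=[2.7136 5.2096 7.0768 10.0000] v=[-4.0320 3.6480 0.3840 0.0000]
Step 3: x=[1.8266 5.8386 7.3226 10.0123] v=[-4.4352 3.1450 1.2288 0.0614]
Step 4: x=[1.1015 6.0631 7.7613 10.0742] v=[-3.6256 1.1226 2.1934 0.3096]
Step 5: x=[0.6902 5.7655 8.2983 10.2461] v=[-2.0563 -1.4881 2.6852 0.8593]
Step 6: x=[0.6110 5.0611 8.7417 10.5863] v=[-0.3961 -3.5221 2.2172 1.7011]
Step 7: x=[0.7638 4.2336 8.8914 11.1114] v=[0.7640 -4.1377 0.7484 2.6254]

Answer: 0.7638 4.2336 8.8914 11.1114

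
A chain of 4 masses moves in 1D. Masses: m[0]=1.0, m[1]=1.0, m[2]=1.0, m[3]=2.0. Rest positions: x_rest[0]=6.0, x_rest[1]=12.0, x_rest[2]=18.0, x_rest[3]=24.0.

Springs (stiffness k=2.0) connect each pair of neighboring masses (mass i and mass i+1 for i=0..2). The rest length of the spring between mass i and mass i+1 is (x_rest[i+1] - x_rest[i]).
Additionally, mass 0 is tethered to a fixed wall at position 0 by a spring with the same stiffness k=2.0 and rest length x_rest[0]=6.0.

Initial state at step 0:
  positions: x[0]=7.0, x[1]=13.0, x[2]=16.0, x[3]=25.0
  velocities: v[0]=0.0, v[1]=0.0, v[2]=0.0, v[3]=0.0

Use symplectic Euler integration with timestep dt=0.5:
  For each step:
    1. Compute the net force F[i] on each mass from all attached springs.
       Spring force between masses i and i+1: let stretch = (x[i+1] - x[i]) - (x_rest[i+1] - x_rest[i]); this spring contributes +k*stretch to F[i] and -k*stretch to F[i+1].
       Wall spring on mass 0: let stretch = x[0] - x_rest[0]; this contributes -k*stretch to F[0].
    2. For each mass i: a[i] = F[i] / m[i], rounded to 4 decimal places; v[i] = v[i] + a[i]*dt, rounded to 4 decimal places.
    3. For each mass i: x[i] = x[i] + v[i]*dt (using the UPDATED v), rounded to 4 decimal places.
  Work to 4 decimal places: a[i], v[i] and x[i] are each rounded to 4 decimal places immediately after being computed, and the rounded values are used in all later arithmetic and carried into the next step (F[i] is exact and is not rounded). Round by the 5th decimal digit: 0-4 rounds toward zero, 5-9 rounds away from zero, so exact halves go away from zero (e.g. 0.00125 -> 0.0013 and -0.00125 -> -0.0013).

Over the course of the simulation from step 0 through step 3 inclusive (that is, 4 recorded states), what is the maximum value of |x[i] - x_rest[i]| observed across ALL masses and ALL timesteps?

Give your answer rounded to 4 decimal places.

Step 0: x=[7.0000 13.0000 16.0000 25.0000] v=[0.0000 0.0000 0.0000 0.0000]
Step 1: x=[6.5000 11.5000 19.0000 24.2500] v=[-1.0000 -3.0000 6.0000 -1.5000]
Step 2: x=[5.2500 11.2500 20.8750 23.6875] v=[-2.5000 -0.5000 3.7500 -1.1250]
Step 3: x=[4.3750 12.8125 19.3438 23.9219] v=[-1.7500 3.1250 -3.0625 0.4688]
Max displacement = 2.8750

Answer: 2.8750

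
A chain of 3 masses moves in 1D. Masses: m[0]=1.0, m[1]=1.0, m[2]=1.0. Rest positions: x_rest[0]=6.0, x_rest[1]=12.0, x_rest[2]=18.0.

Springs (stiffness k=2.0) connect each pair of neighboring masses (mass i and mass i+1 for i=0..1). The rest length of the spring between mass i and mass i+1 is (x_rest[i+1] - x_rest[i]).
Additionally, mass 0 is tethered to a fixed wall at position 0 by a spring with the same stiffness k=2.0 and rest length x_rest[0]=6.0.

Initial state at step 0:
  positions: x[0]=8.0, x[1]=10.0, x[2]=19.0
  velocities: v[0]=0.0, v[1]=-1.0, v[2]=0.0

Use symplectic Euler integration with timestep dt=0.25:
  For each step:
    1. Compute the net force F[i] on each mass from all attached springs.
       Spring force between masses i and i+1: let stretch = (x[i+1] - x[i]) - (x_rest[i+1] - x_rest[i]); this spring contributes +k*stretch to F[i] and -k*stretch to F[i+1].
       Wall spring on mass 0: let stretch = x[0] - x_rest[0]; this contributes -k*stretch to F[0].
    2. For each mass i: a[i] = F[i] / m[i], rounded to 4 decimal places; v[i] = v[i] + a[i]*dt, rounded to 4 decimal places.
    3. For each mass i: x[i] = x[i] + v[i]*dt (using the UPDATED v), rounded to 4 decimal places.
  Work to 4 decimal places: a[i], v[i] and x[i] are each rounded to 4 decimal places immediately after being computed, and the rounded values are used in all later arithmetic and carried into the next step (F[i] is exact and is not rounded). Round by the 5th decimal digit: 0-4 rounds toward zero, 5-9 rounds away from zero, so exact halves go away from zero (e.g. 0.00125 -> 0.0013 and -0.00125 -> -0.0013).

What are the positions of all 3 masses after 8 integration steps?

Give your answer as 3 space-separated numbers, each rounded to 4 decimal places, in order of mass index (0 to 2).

Step 0: x=[8.0000 10.0000 19.0000] v=[0.0000 -1.0000 0.0000]
Step 1: x=[7.2500 10.6250 18.6250] v=[-3.0000 2.5000 -1.5000]
Step 2: x=[6.0156 11.8281 18.0000] v=[-4.9375 4.8125 -2.5000]
Step 3: x=[4.7558 13.0762 17.3535] v=[-5.0391 4.9922 -2.5860]
Step 4: x=[3.9416 13.8189 16.9223] v=[-3.2568 2.9707 -1.7247]
Step 5: x=[3.8694 13.7148 16.8532] v=[-0.2890 -0.4163 -0.2764]
Step 6: x=[4.5442 12.7724 17.1418] v=[2.6990 -3.7698 1.1544]
Step 7: x=[5.6795 11.3476 17.6342] v=[4.5410 -5.6992 1.9697]
Step 8: x=[6.8133 10.0001 18.0908] v=[4.5353 -5.3900 1.8264]

Answer: 6.8133 10.0001 18.0908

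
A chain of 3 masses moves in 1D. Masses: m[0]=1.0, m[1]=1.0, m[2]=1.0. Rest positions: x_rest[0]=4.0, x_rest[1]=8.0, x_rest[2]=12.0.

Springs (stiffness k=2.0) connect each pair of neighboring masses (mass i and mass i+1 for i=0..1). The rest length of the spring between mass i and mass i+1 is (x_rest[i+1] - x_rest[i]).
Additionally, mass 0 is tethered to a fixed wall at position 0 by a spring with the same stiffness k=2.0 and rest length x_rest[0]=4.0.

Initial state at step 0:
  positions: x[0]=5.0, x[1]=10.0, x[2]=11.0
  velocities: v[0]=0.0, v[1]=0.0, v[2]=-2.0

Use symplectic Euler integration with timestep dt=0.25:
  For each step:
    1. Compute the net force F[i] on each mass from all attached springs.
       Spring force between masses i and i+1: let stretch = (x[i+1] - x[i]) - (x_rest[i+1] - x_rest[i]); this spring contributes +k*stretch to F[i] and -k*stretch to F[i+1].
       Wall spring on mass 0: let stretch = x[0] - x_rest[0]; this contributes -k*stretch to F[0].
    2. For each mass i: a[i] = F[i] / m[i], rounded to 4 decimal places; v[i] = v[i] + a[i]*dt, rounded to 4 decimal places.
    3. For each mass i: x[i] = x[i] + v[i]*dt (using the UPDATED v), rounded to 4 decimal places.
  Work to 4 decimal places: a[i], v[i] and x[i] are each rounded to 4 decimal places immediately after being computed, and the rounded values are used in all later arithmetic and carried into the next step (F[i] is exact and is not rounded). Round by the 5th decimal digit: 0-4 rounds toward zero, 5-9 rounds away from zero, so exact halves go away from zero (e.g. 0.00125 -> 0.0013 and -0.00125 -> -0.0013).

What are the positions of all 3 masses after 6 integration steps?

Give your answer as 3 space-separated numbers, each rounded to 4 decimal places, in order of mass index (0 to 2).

Step 0: x=[5.0000 10.0000 11.0000] v=[0.0000 0.0000 -2.0000]
Step 1: x=[5.0000 9.5000 10.8750] v=[0.0000 -2.0000 -0.5000]
Step 2: x=[4.9375 8.6094 11.0781] v=[-0.2500 -3.5625 0.8125]
Step 3: x=[4.7168 7.5684 11.4727] v=[-0.8828 -4.1641 1.5782]
Step 4: x=[4.2630 6.6590 11.8792] v=[-1.8154 -3.6378 1.6261]
Step 5: x=[3.5758 6.1026 12.1332] v=[-2.7489 -2.2257 1.0160]
Step 6: x=[2.7575 5.9842 12.1334] v=[-3.2734 -0.4738 0.0007]

Answer: 2.7575 5.9842 12.1334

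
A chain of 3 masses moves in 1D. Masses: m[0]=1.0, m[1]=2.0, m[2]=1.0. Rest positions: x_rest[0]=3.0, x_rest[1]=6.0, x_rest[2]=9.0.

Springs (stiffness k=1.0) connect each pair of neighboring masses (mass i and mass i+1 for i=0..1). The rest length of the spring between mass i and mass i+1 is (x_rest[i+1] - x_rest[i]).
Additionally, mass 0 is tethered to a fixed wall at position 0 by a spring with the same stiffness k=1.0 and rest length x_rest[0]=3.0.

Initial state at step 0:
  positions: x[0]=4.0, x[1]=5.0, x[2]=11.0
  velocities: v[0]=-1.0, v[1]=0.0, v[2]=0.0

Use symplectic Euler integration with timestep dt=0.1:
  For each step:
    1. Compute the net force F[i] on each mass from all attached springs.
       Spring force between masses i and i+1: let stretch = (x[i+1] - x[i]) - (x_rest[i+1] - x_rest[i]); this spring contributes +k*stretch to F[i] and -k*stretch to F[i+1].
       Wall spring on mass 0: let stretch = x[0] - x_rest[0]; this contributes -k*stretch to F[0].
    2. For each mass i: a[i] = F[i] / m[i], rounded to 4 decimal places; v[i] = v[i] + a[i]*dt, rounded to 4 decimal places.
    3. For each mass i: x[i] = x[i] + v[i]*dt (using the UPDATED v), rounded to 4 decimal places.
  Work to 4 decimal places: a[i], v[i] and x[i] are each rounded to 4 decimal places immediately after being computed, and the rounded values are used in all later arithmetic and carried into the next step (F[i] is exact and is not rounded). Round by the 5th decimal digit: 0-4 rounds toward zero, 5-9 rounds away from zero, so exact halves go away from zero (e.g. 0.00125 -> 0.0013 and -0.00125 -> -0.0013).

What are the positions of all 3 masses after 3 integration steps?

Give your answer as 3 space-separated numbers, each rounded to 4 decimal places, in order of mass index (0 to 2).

Step 0: x=[4.0000 5.0000 11.0000] v=[-1.0000 0.0000 0.0000]
Step 1: x=[3.8700 5.0250 10.9700] v=[-1.3000 0.2500 -0.3000]
Step 2: x=[3.7129 5.0740 10.9106] v=[-1.5715 0.4895 -0.5945]
Step 3: x=[3.5322 5.1453 10.8228] v=[-1.8067 0.7133 -0.8782]

Answer: 3.5322 5.1453 10.8228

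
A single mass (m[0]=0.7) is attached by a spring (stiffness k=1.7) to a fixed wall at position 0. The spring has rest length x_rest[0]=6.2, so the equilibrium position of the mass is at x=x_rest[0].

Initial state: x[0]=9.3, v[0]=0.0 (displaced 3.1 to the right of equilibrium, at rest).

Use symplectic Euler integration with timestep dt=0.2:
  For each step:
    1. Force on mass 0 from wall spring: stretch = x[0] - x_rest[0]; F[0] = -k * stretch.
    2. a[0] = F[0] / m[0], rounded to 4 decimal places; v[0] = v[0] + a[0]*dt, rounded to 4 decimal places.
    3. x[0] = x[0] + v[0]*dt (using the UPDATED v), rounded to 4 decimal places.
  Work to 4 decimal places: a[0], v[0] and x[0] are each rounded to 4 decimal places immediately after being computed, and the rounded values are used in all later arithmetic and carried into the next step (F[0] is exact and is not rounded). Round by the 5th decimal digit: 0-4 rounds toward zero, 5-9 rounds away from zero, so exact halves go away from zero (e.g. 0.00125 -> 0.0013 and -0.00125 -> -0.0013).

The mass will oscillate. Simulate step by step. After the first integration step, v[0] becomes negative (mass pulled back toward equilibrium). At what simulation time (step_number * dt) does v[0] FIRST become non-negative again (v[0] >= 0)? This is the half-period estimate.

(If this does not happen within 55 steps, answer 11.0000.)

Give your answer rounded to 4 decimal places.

Answer: 2.2000

Derivation:
Step 0: x=[9.3000] v=[0.0000]
Step 1: x=[8.9989] v=[-1.5057]
Step 2: x=[8.4259] v=[-2.8652]
Step 3: x=[7.6366] v=[-3.9464]
Step 4: x=[6.7078] v=[-4.6442]
Step 5: x=[5.7296] v=[-4.8908]
Step 6: x=[4.7971] v=[-4.6623]
Step 7: x=[4.0009] v=[-3.9809]
Step 8: x=[3.4183] v=[-2.9128]
Step 9: x=[3.1060] v=[-1.5617]
Step 10: x=[3.0942] v=[-0.0589]
Step 11: x=[3.3841] v=[1.4496]
First v>=0 after going negative at step 11, time=2.2000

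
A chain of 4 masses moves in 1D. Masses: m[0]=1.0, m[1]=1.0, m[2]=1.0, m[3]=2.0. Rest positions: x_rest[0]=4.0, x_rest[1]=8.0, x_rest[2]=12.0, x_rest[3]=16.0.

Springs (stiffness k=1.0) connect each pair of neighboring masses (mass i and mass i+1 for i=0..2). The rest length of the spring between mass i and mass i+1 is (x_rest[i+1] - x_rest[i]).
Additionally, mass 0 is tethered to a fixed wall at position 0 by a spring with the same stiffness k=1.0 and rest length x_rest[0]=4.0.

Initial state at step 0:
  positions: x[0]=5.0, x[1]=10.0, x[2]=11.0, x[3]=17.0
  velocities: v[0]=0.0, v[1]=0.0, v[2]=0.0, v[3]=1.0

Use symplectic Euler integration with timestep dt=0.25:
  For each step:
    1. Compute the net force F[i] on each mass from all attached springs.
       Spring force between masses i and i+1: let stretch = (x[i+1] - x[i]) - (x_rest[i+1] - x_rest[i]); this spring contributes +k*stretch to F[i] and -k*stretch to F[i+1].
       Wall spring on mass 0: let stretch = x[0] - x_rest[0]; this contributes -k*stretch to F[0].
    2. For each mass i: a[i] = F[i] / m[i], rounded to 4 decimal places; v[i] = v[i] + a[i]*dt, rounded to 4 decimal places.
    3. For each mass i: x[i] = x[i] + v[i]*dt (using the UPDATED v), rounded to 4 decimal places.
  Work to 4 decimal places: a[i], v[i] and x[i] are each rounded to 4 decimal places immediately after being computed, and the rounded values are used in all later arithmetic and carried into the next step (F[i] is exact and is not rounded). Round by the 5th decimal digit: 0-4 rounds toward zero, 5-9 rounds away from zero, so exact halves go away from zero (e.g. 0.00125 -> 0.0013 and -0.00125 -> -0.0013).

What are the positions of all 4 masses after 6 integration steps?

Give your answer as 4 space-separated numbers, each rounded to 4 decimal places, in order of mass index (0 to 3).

Answer: 4.2826 7.5294 14.7333 17.6054

Derivation:
Step 0: x=[5.0000 10.0000 11.0000 17.0000] v=[0.0000 0.0000 0.0000 1.0000]
Step 1: x=[5.0000 9.7500 11.3125 17.1875] v=[0.0000 -1.0000 1.2500 0.7500]
Step 2: x=[4.9844 9.3008 11.8945 17.3164] v=[-0.0625 -1.7969 2.3281 0.5156]
Step 3: x=[4.9270 8.7439 12.6533 17.4009] v=[-0.2295 -2.2276 3.0352 0.3379]
Step 4: x=[4.8003 8.1928 13.4645 17.4620] v=[-0.5070 -2.2045 3.2448 0.2445]
Step 5: x=[4.5856 7.7591 14.1961 17.5232] v=[-0.8590 -1.7347 2.9263 0.2448]
Step 6: x=[4.2826 7.5294 14.7333 17.6054] v=[-1.2120 -0.9188 2.1488 0.3289]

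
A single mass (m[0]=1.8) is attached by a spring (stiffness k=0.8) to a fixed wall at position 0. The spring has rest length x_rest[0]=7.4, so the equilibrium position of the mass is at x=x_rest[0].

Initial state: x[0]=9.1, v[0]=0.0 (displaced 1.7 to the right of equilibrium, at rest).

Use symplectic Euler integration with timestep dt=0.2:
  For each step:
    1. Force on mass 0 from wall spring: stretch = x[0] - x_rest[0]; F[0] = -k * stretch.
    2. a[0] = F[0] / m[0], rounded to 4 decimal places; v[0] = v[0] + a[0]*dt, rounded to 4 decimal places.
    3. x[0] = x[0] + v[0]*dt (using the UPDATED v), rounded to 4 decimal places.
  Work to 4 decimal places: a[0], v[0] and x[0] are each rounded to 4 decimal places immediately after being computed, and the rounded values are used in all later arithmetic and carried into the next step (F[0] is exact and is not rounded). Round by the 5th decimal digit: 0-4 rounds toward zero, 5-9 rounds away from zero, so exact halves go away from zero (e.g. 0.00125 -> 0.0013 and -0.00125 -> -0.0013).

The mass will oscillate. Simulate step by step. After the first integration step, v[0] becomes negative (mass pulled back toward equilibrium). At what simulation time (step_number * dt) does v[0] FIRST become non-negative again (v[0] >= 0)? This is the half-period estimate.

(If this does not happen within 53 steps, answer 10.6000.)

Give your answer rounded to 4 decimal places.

Step 0: x=[9.1000] v=[0.0000]
Step 1: x=[9.0698] v=[-0.1511]
Step 2: x=[9.0099] v=[-0.2995]
Step 3: x=[8.9214] v=[-0.4426]
Step 4: x=[8.8058] v=[-0.5778]
Step 5: x=[8.6652] v=[-0.7028]
Step 6: x=[8.5021] v=[-0.8153]
Step 7: x=[8.3194] v=[-0.9133]
Step 8: x=[8.1204] v=[-0.9950]
Step 9: x=[7.9086] v=[-1.0590]
Step 10: x=[7.6878] v=[-1.1042]
Step 11: x=[7.4618] v=[-1.1298]
Step 12: x=[7.2347] v=[-1.1353]
Step 13: x=[7.0106] v=[-1.1206]
Step 14: x=[6.7934] v=[-1.0860]
Step 15: x=[6.5870] v=[-1.0321]
Step 16: x=[6.3950] v=[-0.9598]
Step 17: x=[6.2209] v=[-0.8705]
Step 18: x=[6.0678] v=[-0.7657]
Step 19: x=[5.9383] v=[-0.6473]
Step 20: x=[5.8348] v=[-0.5174]
Step 21: x=[5.7591] v=[-0.3783]
Step 22: x=[5.7126] v=[-0.2324]
Step 23: x=[5.6961] v=[-0.0824]
Step 24: x=[5.7099] v=[0.0691]
First v>=0 after going negative at step 24, time=4.8000

Answer: 4.8000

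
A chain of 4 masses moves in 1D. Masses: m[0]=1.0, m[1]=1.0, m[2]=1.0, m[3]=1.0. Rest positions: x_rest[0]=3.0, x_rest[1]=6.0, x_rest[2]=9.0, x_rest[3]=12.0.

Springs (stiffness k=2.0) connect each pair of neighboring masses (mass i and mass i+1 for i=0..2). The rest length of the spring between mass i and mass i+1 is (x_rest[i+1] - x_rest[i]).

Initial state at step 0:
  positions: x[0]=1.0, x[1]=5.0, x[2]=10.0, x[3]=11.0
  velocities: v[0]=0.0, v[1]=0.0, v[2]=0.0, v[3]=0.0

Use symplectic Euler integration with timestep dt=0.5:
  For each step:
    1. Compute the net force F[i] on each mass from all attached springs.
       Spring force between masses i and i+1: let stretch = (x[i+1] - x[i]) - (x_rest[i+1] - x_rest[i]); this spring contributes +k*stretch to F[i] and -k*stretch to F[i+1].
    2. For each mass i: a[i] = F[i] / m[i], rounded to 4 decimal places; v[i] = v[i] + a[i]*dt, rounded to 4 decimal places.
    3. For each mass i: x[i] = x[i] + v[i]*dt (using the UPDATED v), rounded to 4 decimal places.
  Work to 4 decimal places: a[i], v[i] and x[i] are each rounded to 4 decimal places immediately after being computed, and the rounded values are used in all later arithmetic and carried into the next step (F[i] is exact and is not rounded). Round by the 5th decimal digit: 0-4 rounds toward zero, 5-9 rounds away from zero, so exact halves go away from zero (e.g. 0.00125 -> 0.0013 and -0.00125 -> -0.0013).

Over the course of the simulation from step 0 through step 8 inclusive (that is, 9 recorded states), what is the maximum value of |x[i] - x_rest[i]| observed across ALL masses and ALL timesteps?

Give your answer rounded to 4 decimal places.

Step 0: x=[1.0000 5.0000 10.0000 11.0000] v=[0.0000 0.0000 0.0000 0.0000]
Step 1: x=[1.5000 5.5000 8.0000 12.0000] v=[1.0000 1.0000 -4.0000 2.0000]
Step 2: x=[2.5000 5.2500 6.7500 12.5000] v=[2.0000 -0.5000 -2.5000 1.0000]
Step 3: x=[3.3750 4.3750 7.6250 11.6250] v=[1.7500 -1.7500 1.7500 -1.7500]
Step 4: x=[3.2500 4.6250 8.8750 10.2500] v=[-0.2500 0.5000 2.5000 -2.7500]
Step 5: x=[2.3125 6.3125 8.6875 9.6875] v=[-1.8750 3.3750 -0.3750 -1.1250]
Step 6: x=[1.8750 7.1875 7.8125 10.1250] v=[-0.8750 1.7500 -1.7500 0.8750]
Step 7: x=[2.5938 5.7188 7.7813 10.9063] v=[1.4375 -2.9375 -0.0625 1.5625]
Step 8: x=[3.3751 3.7188 8.2813 11.6251] v=[1.5625 -4.0000 1.0000 1.4375]
Max displacement = 2.3125

Answer: 2.3125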